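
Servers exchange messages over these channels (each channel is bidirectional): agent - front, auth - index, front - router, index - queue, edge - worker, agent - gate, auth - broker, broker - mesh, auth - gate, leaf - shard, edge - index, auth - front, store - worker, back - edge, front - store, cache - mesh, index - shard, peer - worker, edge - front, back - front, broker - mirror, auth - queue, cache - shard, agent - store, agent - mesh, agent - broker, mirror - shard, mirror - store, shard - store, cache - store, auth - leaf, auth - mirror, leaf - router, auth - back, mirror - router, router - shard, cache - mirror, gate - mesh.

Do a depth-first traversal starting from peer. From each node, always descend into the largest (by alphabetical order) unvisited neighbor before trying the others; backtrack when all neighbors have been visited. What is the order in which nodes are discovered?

Visit peer
peer → worker
worker → store
store → shard
shard → router
router → mirror
mirror → cache
cache → mesh
mesh → gate
gate → auth
auth → queue
queue → index
index → edge
edge → front
front → back
front → agent
agent → broker
auth → leaf

peer -> worker -> store -> shard -> router -> mirror -> cache -> mesh -> gate -> auth -> queue -> index -> edge -> front -> back -> agent -> broker -> leaf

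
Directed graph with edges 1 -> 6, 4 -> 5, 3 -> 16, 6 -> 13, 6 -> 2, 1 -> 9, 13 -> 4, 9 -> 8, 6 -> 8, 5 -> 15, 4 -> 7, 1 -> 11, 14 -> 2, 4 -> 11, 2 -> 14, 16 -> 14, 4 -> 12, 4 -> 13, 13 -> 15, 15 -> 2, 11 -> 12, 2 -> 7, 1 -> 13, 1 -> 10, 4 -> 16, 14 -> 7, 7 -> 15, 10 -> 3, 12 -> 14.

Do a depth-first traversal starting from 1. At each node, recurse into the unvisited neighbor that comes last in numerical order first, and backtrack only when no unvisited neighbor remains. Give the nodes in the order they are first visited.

1, 13, 15, 2, 14, 7, 4, 16, 12, 11, 5, 10, 3, 9, 8, 6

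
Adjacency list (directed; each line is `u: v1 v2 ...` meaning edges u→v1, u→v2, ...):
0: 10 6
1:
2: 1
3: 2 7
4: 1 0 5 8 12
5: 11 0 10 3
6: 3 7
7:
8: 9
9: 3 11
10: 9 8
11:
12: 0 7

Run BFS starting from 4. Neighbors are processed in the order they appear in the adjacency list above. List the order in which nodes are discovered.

4 1 0 5 8 12 10 6 11 3 9 7 2

Visit 4; enqueue 1, 0, 5, 8, 12 → queue [1, 0, 5, 8, 12]
Visit 1 → queue [0, 5, 8, 12]
Visit 0; enqueue 10, 6 → queue [5, 8, 12, 10, 6]
Visit 5; enqueue 11, 3 → queue [8, 12, 10, 6, 11, 3]
Visit 8; enqueue 9 → queue [12, 10, 6, 11, 3, 9]
Visit 12; enqueue 7 → queue [10, 6, 11, 3, 9, 7]
Visit 10 → queue [6, 11, 3, 9, 7]
Visit 6 → queue [11, 3, 9, 7]
Visit 11 → queue [3, 9, 7]
Visit 3; enqueue 2 → queue [9, 7, 2]
Visit 9 → queue [7, 2]
Visit 7 → queue [2]
Visit 2 → queue []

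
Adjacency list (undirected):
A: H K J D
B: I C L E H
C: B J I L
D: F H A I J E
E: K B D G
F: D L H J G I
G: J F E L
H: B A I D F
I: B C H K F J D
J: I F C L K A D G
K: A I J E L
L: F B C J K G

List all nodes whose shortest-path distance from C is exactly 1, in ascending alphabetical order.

Level 0: C
Level 1: B, I, J, L
Level 2: A, D, E, F, G, H, K

B, I, J, L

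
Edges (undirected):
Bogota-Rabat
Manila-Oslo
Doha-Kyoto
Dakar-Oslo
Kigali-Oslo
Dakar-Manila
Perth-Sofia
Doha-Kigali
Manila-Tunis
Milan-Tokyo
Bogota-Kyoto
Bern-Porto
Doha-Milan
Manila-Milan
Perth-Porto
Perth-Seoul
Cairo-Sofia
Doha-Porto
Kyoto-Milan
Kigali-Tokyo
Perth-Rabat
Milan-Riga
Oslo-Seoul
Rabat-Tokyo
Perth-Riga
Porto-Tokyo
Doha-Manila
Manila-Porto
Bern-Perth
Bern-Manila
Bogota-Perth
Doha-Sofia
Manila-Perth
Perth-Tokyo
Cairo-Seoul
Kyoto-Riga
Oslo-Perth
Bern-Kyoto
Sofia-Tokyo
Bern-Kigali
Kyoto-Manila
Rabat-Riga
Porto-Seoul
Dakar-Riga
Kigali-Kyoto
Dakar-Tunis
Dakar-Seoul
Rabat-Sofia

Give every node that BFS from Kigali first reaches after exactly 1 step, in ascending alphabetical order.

Level 0: Kigali
Level 1: Bern, Doha, Kyoto, Oslo, Tokyo
Level 2: Bogota, Dakar, Manila, Milan, Perth, Porto, Rabat, Riga, Seoul, Sofia
Level 3: Cairo, Tunis

Bern, Doha, Kyoto, Oslo, Tokyo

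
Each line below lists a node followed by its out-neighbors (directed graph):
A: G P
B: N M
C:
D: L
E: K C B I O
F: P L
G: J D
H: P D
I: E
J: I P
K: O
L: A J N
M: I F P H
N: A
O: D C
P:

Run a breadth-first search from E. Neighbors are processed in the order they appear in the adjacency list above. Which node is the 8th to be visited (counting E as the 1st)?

M

Visit E; enqueue K, C, B, I, O → queue [K, C, B, I, O]
Visit K → queue [C, B, I, O]
Visit C → queue [B, I, O]
Visit B; enqueue N, M → queue [I, O, N, M]
Visit I → queue [O, N, M]
Visit O; enqueue D → queue [N, M, D]
Visit N; enqueue A → queue [M, D, A]
Visit M; enqueue F, P, H → queue [D, A, F, P, H]
Visit D; enqueue L → queue [A, F, P, H, L]
Visit A; enqueue G → queue [F, P, H, L, G]
Visit F → queue [P, H, L, G]
Visit P → queue [H, L, G]
Visit H → queue [L, G]
Visit L; enqueue J → queue [G, J]
Visit G → queue [J]
Visit J → queue []

Visit order: E, K, C, B, I, O, N, M, D, A, F, P, H, L, G, J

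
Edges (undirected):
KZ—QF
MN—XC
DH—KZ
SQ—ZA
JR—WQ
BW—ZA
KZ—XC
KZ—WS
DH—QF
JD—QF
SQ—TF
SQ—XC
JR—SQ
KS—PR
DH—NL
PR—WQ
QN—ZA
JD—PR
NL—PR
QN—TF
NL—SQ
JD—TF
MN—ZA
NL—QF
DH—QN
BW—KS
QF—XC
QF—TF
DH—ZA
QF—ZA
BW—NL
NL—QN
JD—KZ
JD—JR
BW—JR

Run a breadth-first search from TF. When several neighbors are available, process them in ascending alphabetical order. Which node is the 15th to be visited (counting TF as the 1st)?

Visit TF; enqueue JD, QF, QN, SQ → queue [JD, QF, QN, SQ]
Visit JD; enqueue JR, KZ, PR → queue [QF, QN, SQ, JR, KZ, PR]
Visit QF; enqueue DH, NL, XC, ZA → queue [QN, SQ, JR, KZ, PR, DH, NL, XC, ZA]
Visit QN → queue [SQ, JR, KZ, PR, DH, NL, XC, ZA]
Visit SQ → queue [JR, KZ, PR, DH, NL, XC, ZA]
Visit JR; enqueue BW, WQ → queue [KZ, PR, DH, NL, XC, ZA, BW, WQ]
Visit KZ; enqueue WS → queue [PR, DH, NL, XC, ZA, BW, WQ, WS]
Visit PR; enqueue KS → queue [DH, NL, XC, ZA, BW, WQ, WS, KS]
Visit DH → queue [NL, XC, ZA, BW, WQ, WS, KS]
Visit NL → queue [XC, ZA, BW, WQ, WS, KS]
Visit XC; enqueue MN → queue [ZA, BW, WQ, WS, KS, MN]
Visit ZA → queue [BW, WQ, WS, KS, MN]
Visit BW → queue [WQ, WS, KS, MN]
Visit WQ → queue [WS, KS, MN]
Visit WS → queue [KS, MN]
Visit KS → queue [MN]
Visit MN → queue []

Visit order: TF, JD, QF, QN, SQ, JR, KZ, PR, DH, NL, XC, ZA, BW, WQ, WS, KS, MN

WS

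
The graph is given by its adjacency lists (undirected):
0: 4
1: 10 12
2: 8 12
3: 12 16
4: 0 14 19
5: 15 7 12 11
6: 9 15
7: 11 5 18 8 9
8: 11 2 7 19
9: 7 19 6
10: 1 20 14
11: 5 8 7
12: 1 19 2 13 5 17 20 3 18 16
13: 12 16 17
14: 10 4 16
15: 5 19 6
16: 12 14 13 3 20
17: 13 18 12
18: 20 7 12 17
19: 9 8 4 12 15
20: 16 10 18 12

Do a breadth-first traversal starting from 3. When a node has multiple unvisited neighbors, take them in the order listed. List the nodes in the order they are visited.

3 12 16 1 19 2 13 5 17 20 18 14 10 9 8 4 15 7 11 6 0

Visit 3; enqueue 12, 16 → queue [12, 16]
Visit 12; enqueue 1, 19, 2, 13, 5, 17, 20, 18 → queue [16, 1, 19, 2, 13, 5, 17, 20, 18]
Visit 16; enqueue 14 → queue [1, 19, 2, 13, 5, 17, 20, 18, 14]
Visit 1; enqueue 10 → queue [19, 2, 13, 5, 17, 20, 18, 14, 10]
Visit 19; enqueue 9, 8, 4, 15 → queue [2, 13, 5, 17, 20, 18, 14, 10, 9, 8, 4, 15]
Visit 2 → queue [13, 5, 17, 20, 18, 14, 10, 9, 8, 4, 15]
Visit 13 → queue [5, 17, 20, 18, 14, 10, 9, 8, 4, 15]
Visit 5; enqueue 7, 11 → queue [17, 20, 18, 14, 10, 9, 8, 4, 15, 7, 11]
Visit 17 → queue [20, 18, 14, 10, 9, 8, 4, 15, 7, 11]
Visit 20 → queue [18, 14, 10, 9, 8, 4, 15, 7, 11]
Visit 18 → queue [14, 10, 9, 8, 4, 15, 7, 11]
Visit 14 → queue [10, 9, 8, 4, 15, 7, 11]
Visit 10 → queue [9, 8, 4, 15, 7, 11]
Visit 9; enqueue 6 → queue [8, 4, 15, 7, 11, 6]
Visit 8 → queue [4, 15, 7, 11, 6]
Visit 4; enqueue 0 → queue [15, 7, 11, 6, 0]
Visit 15 → queue [7, 11, 6, 0]
Visit 7 → queue [11, 6, 0]
Visit 11 → queue [6, 0]
Visit 6 → queue [0]
Visit 0 → queue []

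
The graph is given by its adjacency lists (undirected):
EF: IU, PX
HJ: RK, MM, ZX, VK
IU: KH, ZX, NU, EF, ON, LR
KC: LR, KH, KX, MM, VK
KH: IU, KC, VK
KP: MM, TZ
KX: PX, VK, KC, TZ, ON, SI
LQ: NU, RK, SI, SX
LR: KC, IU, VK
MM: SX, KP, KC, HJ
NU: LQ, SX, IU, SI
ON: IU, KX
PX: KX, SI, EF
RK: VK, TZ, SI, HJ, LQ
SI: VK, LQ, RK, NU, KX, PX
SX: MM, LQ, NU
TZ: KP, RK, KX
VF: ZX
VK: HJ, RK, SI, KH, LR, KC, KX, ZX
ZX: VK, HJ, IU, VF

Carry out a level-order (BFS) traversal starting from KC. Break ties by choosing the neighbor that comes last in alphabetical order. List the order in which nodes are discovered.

Visit KC; enqueue VK, MM, LR, KX, KH → queue [VK, MM, LR, KX, KH]
Visit VK; enqueue ZX, SI, RK, HJ → queue [MM, LR, KX, KH, ZX, SI, RK, HJ]
Visit MM; enqueue SX, KP → queue [LR, KX, KH, ZX, SI, RK, HJ, SX, KP]
Visit LR; enqueue IU → queue [KX, KH, ZX, SI, RK, HJ, SX, KP, IU]
Visit KX; enqueue TZ, PX, ON → queue [KH, ZX, SI, RK, HJ, SX, KP, IU, TZ, PX, ON]
Visit KH → queue [ZX, SI, RK, HJ, SX, KP, IU, TZ, PX, ON]
Visit ZX; enqueue VF → queue [SI, RK, HJ, SX, KP, IU, TZ, PX, ON, VF]
Visit SI; enqueue NU, LQ → queue [RK, HJ, SX, KP, IU, TZ, PX, ON, VF, NU, LQ]
Visit RK → queue [HJ, SX, KP, IU, TZ, PX, ON, VF, NU, LQ]
Visit HJ → queue [SX, KP, IU, TZ, PX, ON, VF, NU, LQ]
Visit SX → queue [KP, IU, TZ, PX, ON, VF, NU, LQ]
Visit KP → queue [IU, TZ, PX, ON, VF, NU, LQ]
Visit IU; enqueue EF → queue [TZ, PX, ON, VF, NU, LQ, EF]
Visit TZ → queue [PX, ON, VF, NU, LQ, EF]
Visit PX → queue [ON, VF, NU, LQ, EF]
Visit ON → queue [VF, NU, LQ, EF]
Visit VF → queue [NU, LQ, EF]
Visit NU → queue [LQ, EF]
Visit LQ → queue [EF]
Visit EF → queue []

KC, VK, MM, LR, KX, KH, ZX, SI, RK, HJ, SX, KP, IU, TZ, PX, ON, VF, NU, LQ, EF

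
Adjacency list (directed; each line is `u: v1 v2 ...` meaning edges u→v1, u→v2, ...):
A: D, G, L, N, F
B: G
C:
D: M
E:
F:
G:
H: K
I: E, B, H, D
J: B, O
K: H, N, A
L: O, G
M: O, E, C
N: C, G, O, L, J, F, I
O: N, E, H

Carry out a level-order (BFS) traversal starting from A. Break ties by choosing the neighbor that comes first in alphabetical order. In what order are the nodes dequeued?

A, D, F, G, L, N, M, O, C, I, J, E, H, B, K

Visit A; enqueue D, F, G, L, N → queue [D, F, G, L, N]
Visit D; enqueue M → queue [F, G, L, N, M]
Visit F → queue [G, L, N, M]
Visit G → queue [L, N, M]
Visit L; enqueue O → queue [N, M, O]
Visit N; enqueue C, I, J → queue [M, O, C, I, J]
Visit M; enqueue E → queue [O, C, I, J, E]
Visit O; enqueue H → queue [C, I, J, E, H]
Visit C → queue [I, J, E, H]
Visit I; enqueue B → queue [J, E, H, B]
Visit J → queue [E, H, B]
Visit E → queue [H, B]
Visit H; enqueue K → queue [B, K]
Visit B → queue [K]
Visit K → queue []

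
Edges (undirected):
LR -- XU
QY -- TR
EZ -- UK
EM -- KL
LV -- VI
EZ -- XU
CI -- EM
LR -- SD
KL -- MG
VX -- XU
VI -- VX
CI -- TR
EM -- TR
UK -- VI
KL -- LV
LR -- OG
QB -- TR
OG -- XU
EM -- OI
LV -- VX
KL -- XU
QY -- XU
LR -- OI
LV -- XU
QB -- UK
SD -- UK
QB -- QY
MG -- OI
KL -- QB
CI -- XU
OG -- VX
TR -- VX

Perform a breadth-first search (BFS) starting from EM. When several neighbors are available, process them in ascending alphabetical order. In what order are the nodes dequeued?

EM → CI → KL → OI → TR → XU → LV → MG → QB → LR → QY → VX → EZ → OG → VI → UK → SD

Visit EM; enqueue CI, KL, OI, TR → queue [CI, KL, OI, TR]
Visit CI; enqueue XU → queue [KL, OI, TR, XU]
Visit KL; enqueue LV, MG, QB → queue [OI, TR, XU, LV, MG, QB]
Visit OI; enqueue LR → queue [TR, XU, LV, MG, QB, LR]
Visit TR; enqueue QY, VX → queue [XU, LV, MG, QB, LR, QY, VX]
Visit XU; enqueue EZ, OG → queue [LV, MG, QB, LR, QY, VX, EZ, OG]
Visit LV; enqueue VI → queue [MG, QB, LR, QY, VX, EZ, OG, VI]
Visit MG → queue [QB, LR, QY, VX, EZ, OG, VI]
Visit QB; enqueue UK → queue [LR, QY, VX, EZ, OG, VI, UK]
Visit LR; enqueue SD → queue [QY, VX, EZ, OG, VI, UK, SD]
Visit QY → queue [VX, EZ, OG, VI, UK, SD]
Visit VX → queue [EZ, OG, VI, UK, SD]
Visit EZ → queue [OG, VI, UK, SD]
Visit OG → queue [VI, UK, SD]
Visit VI → queue [UK, SD]
Visit UK → queue [SD]
Visit SD → queue []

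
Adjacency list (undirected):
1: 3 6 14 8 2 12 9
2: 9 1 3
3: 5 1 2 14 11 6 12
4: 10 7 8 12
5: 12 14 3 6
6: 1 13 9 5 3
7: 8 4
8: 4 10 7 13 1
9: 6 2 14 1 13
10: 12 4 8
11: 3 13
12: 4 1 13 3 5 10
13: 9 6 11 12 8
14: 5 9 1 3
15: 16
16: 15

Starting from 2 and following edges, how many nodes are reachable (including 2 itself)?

BFS from 2 visits: 2, 1, 3, 9, 6, 8, 12, 14, 5, 11, 13, 4, 7, 10
Reachable nodes: 14 of 16 total.

14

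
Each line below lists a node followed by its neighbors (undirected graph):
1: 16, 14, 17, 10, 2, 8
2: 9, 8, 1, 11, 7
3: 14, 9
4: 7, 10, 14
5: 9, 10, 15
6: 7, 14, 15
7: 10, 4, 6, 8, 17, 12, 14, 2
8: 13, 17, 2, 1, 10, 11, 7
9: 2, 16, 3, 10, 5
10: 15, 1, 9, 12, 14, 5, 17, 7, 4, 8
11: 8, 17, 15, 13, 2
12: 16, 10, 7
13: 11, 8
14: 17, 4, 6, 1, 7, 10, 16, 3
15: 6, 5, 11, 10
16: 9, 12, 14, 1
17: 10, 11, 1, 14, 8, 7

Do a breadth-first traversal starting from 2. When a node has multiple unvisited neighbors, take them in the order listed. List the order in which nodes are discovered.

2 → 9 → 8 → 1 → 11 → 7 → 16 → 3 → 10 → 5 → 13 → 17 → 14 → 15 → 4 → 6 → 12

Visit 2; enqueue 9, 8, 1, 11, 7 → queue [9, 8, 1, 11, 7]
Visit 9; enqueue 16, 3, 10, 5 → queue [8, 1, 11, 7, 16, 3, 10, 5]
Visit 8; enqueue 13, 17 → queue [1, 11, 7, 16, 3, 10, 5, 13, 17]
Visit 1; enqueue 14 → queue [11, 7, 16, 3, 10, 5, 13, 17, 14]
Visit 11; enqueue 15 → queue [7, 16, 3, 10, 5, 13, 17, 14, 15]
Visit 7; enqueue 4, 6, 12 → queue [16, 3, 10, 5, 13, 17, 14, 15, 4, 6, 12]
Visit 16 → queue [3, 10, 5, 13, 17, 14, 15, 4, 6, 12]
Visit 3 → queue [10, 5, 13, 17, 14, 15, 4, 6, 12]
Visit 10 → queue [5, 13, 17, 14, 15, 4, 6, 12]
Visit 5 → queue [13, 17, 14, 15, 4, 6, 12]
Visit 13 → queue [17, 14, 15, 4, 6, 12]
Visit 17 → queue [14, 15, 4, 6, 12]
Visit 14 → queue [15, 4, 6, 12]
Visit 15 → queue [4, 6, 12]
Visit 4 → queue [6, 12]
Visit 6 → queue [12]
Visit 12 → queue []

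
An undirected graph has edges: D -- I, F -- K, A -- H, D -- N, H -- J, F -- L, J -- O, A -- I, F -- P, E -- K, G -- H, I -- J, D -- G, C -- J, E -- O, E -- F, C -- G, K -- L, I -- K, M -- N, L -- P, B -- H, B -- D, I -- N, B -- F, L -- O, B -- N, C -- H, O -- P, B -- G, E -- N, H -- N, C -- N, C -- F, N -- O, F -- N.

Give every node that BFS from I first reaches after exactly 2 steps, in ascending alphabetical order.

Level 0: I
Level 1: A, D, J, K, N
Level 2: B, C, E, F, G, H, L, M, O
Level 3: P

B, C, E, F, G, H, L, M, O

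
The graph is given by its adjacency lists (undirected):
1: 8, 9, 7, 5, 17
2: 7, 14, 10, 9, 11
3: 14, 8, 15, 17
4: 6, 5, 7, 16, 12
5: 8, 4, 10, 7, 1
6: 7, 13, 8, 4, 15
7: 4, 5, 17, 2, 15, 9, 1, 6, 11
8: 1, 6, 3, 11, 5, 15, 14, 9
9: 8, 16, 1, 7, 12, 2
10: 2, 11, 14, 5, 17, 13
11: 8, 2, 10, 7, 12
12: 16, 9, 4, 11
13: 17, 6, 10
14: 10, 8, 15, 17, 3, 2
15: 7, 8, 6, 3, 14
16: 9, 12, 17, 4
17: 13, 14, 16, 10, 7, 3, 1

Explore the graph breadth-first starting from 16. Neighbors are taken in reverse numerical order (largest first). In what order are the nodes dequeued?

Visit 16; enqueue 17, 12, 9, 4 → queue [17, 12, 9, 4]
Visit 17; enqueue 14, 13, 10, 7, 3, 1 → queue [12, 9, 4, 14, 13, 10, 7, 3, 1]
Visit 12; enqueue 11 → queue [9, 4, 14, 13, 10, 7, 3, 1, 11]
Visit 9; enqueue 8, 2 → queue [4, 14, 13, 10, 7, 3, 1, 11, 8, 2]
Visit 4; enqueue 6, 5 → queue [14, 13, 10, 7, 3, 1, 11, 8, 2, 6, 5]
Visit 14; enqueue 15 → queue [13, 10, 7, 3, 1, 11, 8, 2, 6, 5, 15]
Visit 13 → queue [10, 7, 3, 1, 11, 8, 2, 6, 5, 15]
Visit 10 → queue [7, 3, 1, 11, 8, 2, 6, 5, 15]
Visit 7 → queue [3, 1, 11, 8, 2, 6, 5, 15]
Visit 3 → queue [1, 11, 8, 2, 6, 5, 15]
Visit 1 → queue [11, 8, 2, 6, 5, 15]
Visit 11 → queue [8, 2, 6, 5, 15]
Visit 8 → queue [2, 6, 5, 15]
Visit 2 → queue [6, 5, 15]
Visit 6 → queue [5, 15]
Visit 5 → queue [15]
Visit 15 → queue []

16 → 17 → 12 → 9 → 4 → 14 → 13 → 10 → 7 → 3 → 1 → 11 → 8 → 2 → 6 → 5 → 15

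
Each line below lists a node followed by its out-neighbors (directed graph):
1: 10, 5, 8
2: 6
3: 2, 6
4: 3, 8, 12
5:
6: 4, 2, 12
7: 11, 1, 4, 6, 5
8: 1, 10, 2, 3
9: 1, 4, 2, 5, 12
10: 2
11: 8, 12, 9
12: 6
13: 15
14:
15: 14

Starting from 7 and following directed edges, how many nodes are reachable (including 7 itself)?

12

BFS from 7 visits: 7, 1, 4, 5, 6, 11, 8, 10, 3, 12, 2, 9
Reachable nodes: 12 of 15 total.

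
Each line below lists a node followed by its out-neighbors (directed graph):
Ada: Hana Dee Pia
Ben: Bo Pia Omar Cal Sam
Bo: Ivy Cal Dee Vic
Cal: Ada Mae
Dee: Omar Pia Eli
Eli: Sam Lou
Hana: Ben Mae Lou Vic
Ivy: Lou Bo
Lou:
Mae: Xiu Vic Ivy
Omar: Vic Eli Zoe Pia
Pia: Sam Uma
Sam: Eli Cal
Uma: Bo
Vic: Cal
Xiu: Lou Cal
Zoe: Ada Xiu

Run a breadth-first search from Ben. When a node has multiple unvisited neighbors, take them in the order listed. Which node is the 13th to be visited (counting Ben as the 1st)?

Ada

Visit Ben; enqueue Bo, Pia, Omar, Cal, Sam → queue [Bo, Pia, Omar, Cal, Sam]
Visit Bo; enqueue Ivy, Dee, Vic → queue [Pia, Omar, Cal, Sam, Ivy, Dee, Vic]
Visit Pia; enqueue Uma → queue [Omar, Cal, Sam, Ivy, Dee, Vic, Uma]
Visit Omar; enqueue Eli, Zoe → queue [Cal, Sam, Ivy, Dee, Vic, Uma, Eli, Zoe]
Visit Cal; enqueue Ada, Mae → queue [Sam, Ivy, Dee, Vic, Uma, Eli, Zoe, Ada, Mae]
Visit Sam → queue [Ivy, Dee, Vic, Uma, Eli, Zoe, Ada, Mae]
Visit Ivy; enqueue Lou → queue [Dee, Vic, Uma, Eli, Zoe, Ada, Mae, Lou]
Visit Dee → queue [Vic, Uma, Eli, Zoe, Ada, Mae, Lou]
Visit Vic → queue [Uma, Eli, Zoe, Ada, Mae, Lou]
Visit Uma → queue [Eli, Zoe, Ada, Mae, Lou]
Visit Eli → queue [Zoe, Ada, Mae, Lou]
Visit Zoe; enqueue Xiu → queue [Ada, Mae, Lou, Xiu]
Visit Ada; enqueue Hana → queue [Mae, Lou, Xiu, Hana]
Visit Mae → queue [Lou, Xiu, Hana]
Visit Lou → queue [Xiu, Hana]
Visit Xiu → queue [Hana]
Visit Hana → queue []

Visit order: Ben, Bo, Pia, Omar, Cal, Sam, Ivy, Dee, Vic, Uma, Eli, Zoe, Ada, Mae, Lou, Xiu, Hana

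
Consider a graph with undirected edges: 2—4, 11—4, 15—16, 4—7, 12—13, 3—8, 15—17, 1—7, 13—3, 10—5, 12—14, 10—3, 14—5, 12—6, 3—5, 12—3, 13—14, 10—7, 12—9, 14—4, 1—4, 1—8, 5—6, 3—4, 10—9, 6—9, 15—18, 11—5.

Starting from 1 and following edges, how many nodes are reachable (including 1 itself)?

BFS from 1 visits: 1, 4, 7, 8, 2, 3, 11, 14, 10, 5, 12, 13, 9, 6
Reachable nodes: 14 of 18 total.

14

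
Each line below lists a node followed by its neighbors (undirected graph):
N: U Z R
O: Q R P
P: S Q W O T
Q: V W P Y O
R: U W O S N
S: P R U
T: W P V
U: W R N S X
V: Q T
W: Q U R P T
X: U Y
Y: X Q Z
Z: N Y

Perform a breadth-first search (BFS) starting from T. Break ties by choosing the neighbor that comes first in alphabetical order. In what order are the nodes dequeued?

Visit T; enqueue P, V, W → queue [P, V, W]
Visit P; enqueue O, Q, S → queue [V, W, O, Q, S]
Visit V → queue [W, O, Q, S]
Visit W; enqueue R, U → queue [O, Q, S, R, U]
Visit O → queue [Q, S, R, U]
Visit Q; enqueue Y → queue [S, R, U, Y]
Visit S → queue [R, U, Y]
Visit R; enqueue N → queue [U, Y, N]
Visit U; enqueue X → queue [Y, N, X]
Visit Y; enqueue Z → queue [N, X, Z]
Visit N → queue [X, Z]
Visit X → queue [Z]
Visit Z → queue []

T, P, V, W, O, Q, S, R, U, Y, N, X, Z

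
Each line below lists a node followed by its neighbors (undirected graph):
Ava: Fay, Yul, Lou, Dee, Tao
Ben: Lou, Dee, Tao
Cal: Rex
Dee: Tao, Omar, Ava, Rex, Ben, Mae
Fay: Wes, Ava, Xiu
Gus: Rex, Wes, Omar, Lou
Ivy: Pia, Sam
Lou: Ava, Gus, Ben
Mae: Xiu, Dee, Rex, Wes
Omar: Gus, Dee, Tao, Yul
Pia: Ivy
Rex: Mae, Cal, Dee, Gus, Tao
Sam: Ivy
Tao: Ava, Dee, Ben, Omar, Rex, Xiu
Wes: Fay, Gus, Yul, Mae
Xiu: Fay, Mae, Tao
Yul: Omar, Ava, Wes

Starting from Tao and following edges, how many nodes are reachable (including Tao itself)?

14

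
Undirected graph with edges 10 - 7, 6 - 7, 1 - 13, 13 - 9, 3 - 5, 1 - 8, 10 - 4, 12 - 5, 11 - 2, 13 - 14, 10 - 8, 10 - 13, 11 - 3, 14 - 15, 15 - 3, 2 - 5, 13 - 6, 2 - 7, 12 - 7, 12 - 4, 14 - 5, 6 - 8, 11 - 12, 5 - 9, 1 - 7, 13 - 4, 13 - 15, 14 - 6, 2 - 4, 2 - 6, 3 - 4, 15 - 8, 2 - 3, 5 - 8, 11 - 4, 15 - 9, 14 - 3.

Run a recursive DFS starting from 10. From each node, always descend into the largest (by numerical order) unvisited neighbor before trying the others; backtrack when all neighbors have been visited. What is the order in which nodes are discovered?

Visit 10
10 → 13
13 → 15
15 → 14
14 → 6
6 → 8
8 → 5
5 → 12
12 → 11
11 → 4
4 → 3
3 → 2
2 → 7
7 → 1
5 → 9

10, 13, 15, 14, 6, 8, 5, 12, 11, 4, 3, 2, 7, 1, 9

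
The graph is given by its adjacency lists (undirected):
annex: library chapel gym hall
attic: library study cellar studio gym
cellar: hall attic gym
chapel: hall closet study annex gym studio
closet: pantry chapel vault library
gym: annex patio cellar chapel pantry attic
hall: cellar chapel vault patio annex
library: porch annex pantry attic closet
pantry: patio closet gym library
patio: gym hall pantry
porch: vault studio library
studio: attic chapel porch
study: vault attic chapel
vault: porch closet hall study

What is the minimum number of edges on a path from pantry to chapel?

2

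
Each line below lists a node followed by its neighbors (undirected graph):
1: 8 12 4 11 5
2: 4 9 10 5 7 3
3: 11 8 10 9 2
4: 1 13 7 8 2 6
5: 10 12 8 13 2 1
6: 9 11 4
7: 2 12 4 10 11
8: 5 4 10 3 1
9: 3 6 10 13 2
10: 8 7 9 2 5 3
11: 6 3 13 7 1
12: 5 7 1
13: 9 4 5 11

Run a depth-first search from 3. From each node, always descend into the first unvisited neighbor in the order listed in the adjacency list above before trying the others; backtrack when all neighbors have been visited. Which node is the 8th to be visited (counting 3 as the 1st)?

12

Visit 3
3 → 11
11 → 6
6 → 9
9 → 10
10 → 8
8 → 5
5 → 12
12 → 7
7 → 2
2 → 4
4 → 1
4 → 13

Visit order: 3, 11, 6, 9, 10, 8, 5, 12, 7, 2, 4, 1, 13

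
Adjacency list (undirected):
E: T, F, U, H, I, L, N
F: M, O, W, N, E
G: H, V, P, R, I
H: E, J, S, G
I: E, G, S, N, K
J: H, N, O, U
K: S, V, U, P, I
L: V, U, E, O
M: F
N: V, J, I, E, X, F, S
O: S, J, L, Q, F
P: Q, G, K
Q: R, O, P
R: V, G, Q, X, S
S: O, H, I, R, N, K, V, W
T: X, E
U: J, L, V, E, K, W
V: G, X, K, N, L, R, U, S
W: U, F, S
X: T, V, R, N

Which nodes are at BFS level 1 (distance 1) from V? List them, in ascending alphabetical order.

G, K, L, N, R, S, U, X

Level 0: V
Level 1: G, K, L, N, R, S, U, X
Level 2: E, F, H, I, J, O, P, Q, T, W
Level 3: M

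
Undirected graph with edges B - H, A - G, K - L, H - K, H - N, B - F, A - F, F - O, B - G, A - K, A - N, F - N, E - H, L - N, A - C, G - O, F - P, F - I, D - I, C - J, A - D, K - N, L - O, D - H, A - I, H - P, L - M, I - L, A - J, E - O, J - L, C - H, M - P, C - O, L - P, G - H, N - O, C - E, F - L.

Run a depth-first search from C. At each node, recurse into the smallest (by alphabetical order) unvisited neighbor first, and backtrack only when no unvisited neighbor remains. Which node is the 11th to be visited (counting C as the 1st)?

N

Visit C
C → A
A → D
D → H
H → B
B → F
F → I
I → L
L → J
L → K
K → N
N → O
O → E
O → G
L → M
M → P

Visit order: C, A, D, H, B, F, I, L, J, K, N, O, E, G, M, P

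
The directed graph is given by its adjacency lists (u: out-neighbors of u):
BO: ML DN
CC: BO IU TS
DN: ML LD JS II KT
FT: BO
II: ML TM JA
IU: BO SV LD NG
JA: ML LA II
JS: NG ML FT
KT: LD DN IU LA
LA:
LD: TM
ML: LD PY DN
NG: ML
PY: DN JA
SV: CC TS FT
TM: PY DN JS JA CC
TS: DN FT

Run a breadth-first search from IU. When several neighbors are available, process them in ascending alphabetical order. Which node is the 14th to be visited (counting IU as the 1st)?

KT

Visit IU; enqueue BO, LD, NG, SV → queue [BO, LD, NG, SV]
Visit BO; enqueue DN, ML → queue [LD, NG, SV, DN, ML]
Visit LD; enqueue TM → queue [NG, SV, DN, ML, TM]
Visit NG → queue [SV, DN, ML, TM]
Visit SV; enqueue CC, FT, TS → queue [DN, ML, TM, CC, FT, TS]
Visit DN; enqueue II, JS, KT → queue [ML, TM, CC, FT, TS, II, JS, KT]
Visit ML; enqueue PY → queue [TM, CC, FT, TS, II, JS, KT, PY]
Visit TM; enqueue JA → queue [CC, FT, TS, II, JS, KT, PY, JA]
Visit CC → queue [FT, TS, II, JS, KT, PY, JA]
Visit FT → queue [TS, II, JS, KT, PY, JA]
Visit TS → queue [II, JS, KT, PY, JA]
Visit II → queue [JS, KT, PY, JA]
Visit JS → queue [KT, PY, JA]
Visit KT; enqueue LA → queue [PY, JA, LA]
Visit PY → queue [JA, LA]
Visit JA → queue [LA]
Visit LA → queue []

Visit order: IU, BO, LD, NG, SV, DN, ML, TM, CC, FT, TS, II, JS, KT, PY, JA, LA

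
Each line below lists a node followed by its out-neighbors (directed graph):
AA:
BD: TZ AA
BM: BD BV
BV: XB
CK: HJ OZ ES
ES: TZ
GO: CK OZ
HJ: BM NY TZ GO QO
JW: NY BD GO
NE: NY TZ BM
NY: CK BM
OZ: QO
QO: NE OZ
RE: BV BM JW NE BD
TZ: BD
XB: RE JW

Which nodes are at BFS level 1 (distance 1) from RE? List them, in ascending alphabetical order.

Level 0: RE
Level 1: BD, BM, BV, JW, NE
Level 2: AA, GO, NY, TZ, XB
Level 3: CK, OZ
Level 4: ES, HJ, QO

BD, BM, BV, JW, NE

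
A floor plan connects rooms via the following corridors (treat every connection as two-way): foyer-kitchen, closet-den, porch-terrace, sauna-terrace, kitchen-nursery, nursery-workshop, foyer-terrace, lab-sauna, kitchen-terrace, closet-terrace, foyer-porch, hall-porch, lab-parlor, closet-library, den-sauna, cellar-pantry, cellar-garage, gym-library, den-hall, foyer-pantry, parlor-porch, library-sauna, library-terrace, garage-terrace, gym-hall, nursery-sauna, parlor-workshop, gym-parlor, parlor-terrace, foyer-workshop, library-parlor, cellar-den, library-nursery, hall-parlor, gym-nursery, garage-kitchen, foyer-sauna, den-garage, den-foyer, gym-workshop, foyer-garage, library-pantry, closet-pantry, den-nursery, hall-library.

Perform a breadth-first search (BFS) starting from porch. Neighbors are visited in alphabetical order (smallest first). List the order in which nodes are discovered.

Visit porch; enqueue foyer, hall, parlor, terrace → queue [foyer, hall, parlor, terrace]
Visit foyer; enqueue den, garage, kitchen, pantry, sauna, workshop → queue [hall, parlor, terrace, den, garage, kitchen, pantry, sauna, workshop]
Visit hall; enqueue gym, library → queue [parlor, terrace, den, garage, kitchen, pantry, sauna, workshop, gym, library]
Visit parlor; enqueue lab → queue [terrace, den, garage, kitchen, pantry, sauna, workshop, gym, library, lab]
Visit terrace; enqueue closet → queue [den, garage, kitchen, pantry, sauna, workshop, gym, library, lab, closet]
Visit den; enqueue cellar, nursery → queue [garage, kitchen, pantry, sauna, workshop, gym, library, lab, closet, cellar, nursery]
Visit garage → queue [kitchen, pantry, sauna, workshop, gym, library, lab, closet, cellar, nursery]
Visit kitchen → queue [pantry, sauna, workshop, gym, library, lab, closet, cellar, nursery]
Visit pantry → queue [sauna, workshop, gym, library, lab, closet, cellar, nursery]
Visit sauna → queue [workshop, gym, library, lab, closet, cellar, nursery]
Visit workshop → queue [gym, library, lab, closet, cellar, nursery]
Visit gym → queue [library, lab, closet, cellar, nursery]
Visit library → queue [lab, closet, cellar, nursery]
Visit lab → queue [closet, cellar, nursery]
Visit closet → queue [cellar, nursery]
Visit cellar → queue [nursery]
Visit nursery → queue []

porch, foyer, hall, parlor, terrace, den, garage, kitchen, pantry, sauna, workshop, gym, library, lab, closet, cellar, nursery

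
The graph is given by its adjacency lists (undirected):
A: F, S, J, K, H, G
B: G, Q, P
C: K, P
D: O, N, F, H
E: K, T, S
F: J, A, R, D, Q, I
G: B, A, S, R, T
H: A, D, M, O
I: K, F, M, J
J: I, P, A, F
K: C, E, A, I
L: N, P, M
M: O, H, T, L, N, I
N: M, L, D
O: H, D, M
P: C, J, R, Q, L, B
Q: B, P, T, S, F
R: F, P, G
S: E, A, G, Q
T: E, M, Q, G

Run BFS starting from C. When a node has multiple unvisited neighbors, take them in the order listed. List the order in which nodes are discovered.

Visit C; enqueue K, P → queue [K, P]
Visit K; enqueue E, A, I → queue [P, E, A, I]
Visit P; enqueue J, R, Q, L, B → queue [E, A, I, J, R, Q, L, B]
Visit E; enqueue T, S → queue [A, I, J, R, Q, L, B, T, S]
Visit A; enqueue F, H, G → queue [I, J, R, Q, L, B, T, S, F, H, G]
Visit I; enqueue M → queue [J, R, Q, L, B, T, S, F, H, G, M]
Visit J → queue [R, Q, L, B, T, S, F, H, G, M]
Visit R → queue [Q, L, B, T, S, F, H, G, M]
Visit Q → queue [L, B, T, S, F, H, G, M]
Visit L; enqueue N → queue [B, T, S, F, H, G, M, N]
Visit B → queue [T, S, F, H, G, M, N]
Visit T → queue [S, F, H, G, M, N]
Visit S → queue [F, H, G, M, N]
Visit F; enqueue D → queue [H, G, M, N, D]
Visit H; enqueue O → queue [G, M, N, D, O]
Visit G → queue [M, N, D, O]
Visit M → queue [N, D, O]
Visit N → queue [D, O]
Visit D → queue [O]
Visit O → queue []

C -> K -> P -> E -> A -> I -> J -> R -> Q -> L -> B -> T -> S -> F -> H -> G -> M -> N -> D -> O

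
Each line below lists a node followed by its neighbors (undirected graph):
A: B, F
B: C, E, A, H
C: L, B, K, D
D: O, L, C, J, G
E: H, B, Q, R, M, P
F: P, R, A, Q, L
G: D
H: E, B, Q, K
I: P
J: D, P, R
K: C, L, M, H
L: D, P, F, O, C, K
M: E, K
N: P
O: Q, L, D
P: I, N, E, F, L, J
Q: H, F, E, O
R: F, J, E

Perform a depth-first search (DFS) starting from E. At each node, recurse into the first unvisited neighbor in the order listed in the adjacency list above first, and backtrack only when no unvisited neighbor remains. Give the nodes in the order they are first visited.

E, H, B, C, L, D, O, Q, F, P, I, N, J, R, A, G, K, M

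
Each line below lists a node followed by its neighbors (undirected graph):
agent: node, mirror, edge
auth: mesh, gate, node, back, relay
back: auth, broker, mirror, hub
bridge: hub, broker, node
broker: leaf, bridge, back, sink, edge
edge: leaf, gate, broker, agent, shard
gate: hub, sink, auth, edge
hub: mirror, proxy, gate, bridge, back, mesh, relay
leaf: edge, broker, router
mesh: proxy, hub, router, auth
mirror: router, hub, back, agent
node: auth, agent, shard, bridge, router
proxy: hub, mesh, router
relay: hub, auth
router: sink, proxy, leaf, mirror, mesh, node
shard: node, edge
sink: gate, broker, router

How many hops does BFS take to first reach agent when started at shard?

2

Level 0: shard
Level 1: edge, node
Level 2: agent, auth, bridge, broker, gate, leaf, router
Level 3: back, hub, mesh, mirror, proxy, relay, sink
agent first appears at level 2.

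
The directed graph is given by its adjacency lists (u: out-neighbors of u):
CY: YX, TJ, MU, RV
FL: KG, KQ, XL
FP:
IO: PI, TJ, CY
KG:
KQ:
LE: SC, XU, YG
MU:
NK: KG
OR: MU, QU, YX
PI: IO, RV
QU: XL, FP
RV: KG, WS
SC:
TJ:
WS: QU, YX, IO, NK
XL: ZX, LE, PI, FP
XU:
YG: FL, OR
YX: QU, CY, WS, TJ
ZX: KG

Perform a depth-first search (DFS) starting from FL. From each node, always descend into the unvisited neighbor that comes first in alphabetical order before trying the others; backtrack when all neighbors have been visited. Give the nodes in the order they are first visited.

Visit FL
FL → KG
FL → KQ
FL → XL
XL → FP
XL → LE
LE → SC
LE → XU
LE → YG
YG → OR
OR → MU
OR → QU
OR → YX
YX → CY
CY → RV
RV → WS
WS → IO
IO → PI
IO → TJ
WS → NK
XL → ZX

FL, KG, KQ, XL, FP, LE, SC, XU, YG, OR, MU, QU, YX, CY, RV, WS, IO, PI, TJ, NK, ZX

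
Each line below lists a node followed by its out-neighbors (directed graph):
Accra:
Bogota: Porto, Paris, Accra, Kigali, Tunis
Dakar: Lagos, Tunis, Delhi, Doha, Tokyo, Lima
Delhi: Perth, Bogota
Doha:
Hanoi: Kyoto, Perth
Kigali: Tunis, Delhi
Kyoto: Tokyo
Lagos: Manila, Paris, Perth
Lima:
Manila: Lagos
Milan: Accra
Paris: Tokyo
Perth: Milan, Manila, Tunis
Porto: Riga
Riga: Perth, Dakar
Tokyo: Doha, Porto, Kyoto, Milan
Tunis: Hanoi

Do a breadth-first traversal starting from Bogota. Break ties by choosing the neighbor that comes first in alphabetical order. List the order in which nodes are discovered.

Bogota, Accra, Kigali, Paris, Porto, Tunis, Delhi, Tokyo, Riga, Hanoi, Perth, Doha, Kyoto, Milan, Dakar, Manila, Lagos, Lima

Visit Bogota; enqueue Accra, Kigali, Paris, Porto, Tunis → queue [Accra, Kigali, Paris, Porto, Tunis]
Visit Accra → queue [Kigali, Paris, Porto, Tunis]
Visit Kigali; enqueue Delhi → queue [Paris, Porto, Tunis, Delhi]
Visit Paris; enqueue Tokyo → queue [Porto, Tunis, Delhi, Tokyo]
Visit Porto; enqueue Riga → queue [Tunis, Delhi, Tokyo, Riga]
Visit Tunis; enqueue Hanoi → queue [Delhi, Tokyo, Riga, Hanoi]
Visit Delhi; enqueue Perth → queue [Tokyo, Riga, Hanoi, Perth]
Visit Tokyo; enqueue Doha, Kyoto, Milan → queue [Riga, Hanoi, Perth, Doha, Kyoto, Milan]
Visit Riga; enqueue Dakar → queue [Hanoi, Perth, Doha, Kyoto, Milan, Dakar]
Visit Hanoi → queue [Perth, Doha, Kyoto, Milan, Dakar]
Visit Perth; enqueue Manila → queue [Doha, Kyoto, Milan, Dakar, Manila]
Visit Doha → queue [Kyoto, Milan, Dakar, Manila]
Visit Kyoto → queue [Milan, Dakar, Manila]
Visit Milan → queue [Dakar, Manila]
Visit Dakar; enqueue Lagos, Lima → queue [Manila, Lagos, Lima]
Visit Manila → queue [Lagos, Lima]
Visit Lagos → queue [Lima]
Visit Lima → queue []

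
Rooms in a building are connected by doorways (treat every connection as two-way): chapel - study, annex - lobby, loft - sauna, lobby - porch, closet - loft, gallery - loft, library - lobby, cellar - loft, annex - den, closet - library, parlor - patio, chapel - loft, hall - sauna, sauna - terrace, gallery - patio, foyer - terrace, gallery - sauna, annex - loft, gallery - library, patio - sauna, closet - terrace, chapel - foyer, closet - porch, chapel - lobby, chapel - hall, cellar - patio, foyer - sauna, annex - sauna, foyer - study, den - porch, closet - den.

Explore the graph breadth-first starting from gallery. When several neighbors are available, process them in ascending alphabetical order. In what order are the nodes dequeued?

gallery -> library -> loft -> patio -> sauna -> closet -> lobby -> annex -> cellar -> chapel -> parlor -> foyer -> hall -> terrace -> den -> porch -> study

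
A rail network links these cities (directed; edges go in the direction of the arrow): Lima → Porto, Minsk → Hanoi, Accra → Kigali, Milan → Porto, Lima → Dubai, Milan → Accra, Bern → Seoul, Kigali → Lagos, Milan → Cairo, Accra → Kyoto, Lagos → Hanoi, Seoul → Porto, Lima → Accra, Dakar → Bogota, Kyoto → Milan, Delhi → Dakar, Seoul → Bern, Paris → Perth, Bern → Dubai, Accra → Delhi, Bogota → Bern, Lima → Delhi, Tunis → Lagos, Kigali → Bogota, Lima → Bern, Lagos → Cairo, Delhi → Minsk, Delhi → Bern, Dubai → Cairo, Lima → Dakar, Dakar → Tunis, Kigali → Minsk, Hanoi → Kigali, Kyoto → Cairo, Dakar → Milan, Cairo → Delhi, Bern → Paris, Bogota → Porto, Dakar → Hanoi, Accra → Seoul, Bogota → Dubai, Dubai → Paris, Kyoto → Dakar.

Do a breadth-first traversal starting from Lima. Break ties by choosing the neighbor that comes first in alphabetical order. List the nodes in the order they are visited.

Visit Lima; enqueue Accra, Bern, Dakar, Delhi, Dubai, Porto → queue [Accra, Bern, Dakar, Delhi, Dubai, Porto]
Visit Accra; enqueue Kigali, Kyoto, Seoul → queue [Bern, Dakar, Delhi, Dubai, Porto, Kigali, Kyoto, Seoul]
Visit Bern; enqueue Paris → queue [Dakar, Delhi, Dubai, Porto, Kigali, Kyoto, Seoul, Paris]
Visit Dakar; enqueue Bogota, Hanoi, Milan, Tunis → queue [Delhi, Dubai, Porto, Kigali, Kyoto, Seoul, Paris, Bogota, Hanoi, Milan, Tunis]
Visit Delhi; enqueue Minsk → queue [Dubai, Porto, Kigali, Kyoto, Seoul, Paris, Bogota, Hanoi, Milan, Tunis, Minsk]
Visit Dubai; enqueue Cairo → queue [Porto, Kigali, Kyoto, Seoul, Paris, Bogota, Hanoi, Milan, Tunis, Minsk, Cairo]
Visit Porto → queue [Kigali, Kyoto, Seoul, Paris, Bogota, Hanoi, Milan, Tunis, Minsk, Cairo]
Visit Kigali; enqueue Lagos → queue [Kyoto, Seoul, Paris, Bogota, Hanoi, Milan, Tunis, Minsk, Cairo, Lagos]
Visit Kyoto → queue [Seoul, Paris, Bogota, Hanoi, Milan, Tunis, Minsk, Cairo, Lagos]
Visit Seoul → queue [Paris, Bogota, Hanoi, Milan, Tunis, Minsk, Cairo, Lagos]
Visit Paris; enqueue Perth → queue [Bogota, Hanoi, Milan, Tunis, Minsk, Cairo, Lagos, Perth]
Visit Bogota → queue [Hanoi, Milan, Tunis, Minsk, Cairo, Lagos, Perth]
Visit Hanoi → queue [Milan, Tunis, Minsk, Cairo, Lagos, Perth]
Visit Milan → queue [Tunis, Minsk, Cairo, Lagos, Perth]
Visit Tunis → queue [Minsk, Cairo, Lagos, Perth]
Visit Minsk → queue [Cairo, Lagos, Perth]
Visit Cairo → queue [Lagos, Perth]
Visit Lagos → queue [Perth]
Visit Perth → queue []

Lima → Accra → Bern → Dakar → Delhi → Dubai → Porto → Kigali → Kyoto → Seoul → Paris → Bogota → Hanoi → Milan → Tunis → Minsk → Cairo → Lagos → Perth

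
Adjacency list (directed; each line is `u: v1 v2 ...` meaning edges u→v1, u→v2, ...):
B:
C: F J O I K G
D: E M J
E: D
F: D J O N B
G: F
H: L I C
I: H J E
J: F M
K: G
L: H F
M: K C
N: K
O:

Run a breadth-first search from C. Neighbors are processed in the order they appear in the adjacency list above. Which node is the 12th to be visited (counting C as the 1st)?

H

Visit C; enqueue F, J, O, I, K, G → queue [F, J, O, I, K, G]
Visit F; enqueue D, N, B → queue [J, O, I, K, G, D, N, B]
Visit J; enqueue M → queue [O, I, K, G, D, N, B, M]
Visit O → queue [I, K, G, D, N, B, M]
Visit I; enqueue H, E → queue [K, G, D, N, B, M, H, E]
Visit K → queue [G, D, N, B, M, H, E]
Visit G → queue [D, N, B, M, H, E]
Visit D → queue [N, B, M, H, E]
Visit N → queue [B, M, H, E]
Visit B → queue [M, H, E]
Visit M → queue [H, E]
Visit H; enqueue L → queue [E, L]
Visit E → queue [L]
Visit L → queue []

Visit order: C, F, J, O, I, K, G, D, N, B, M, H, E, L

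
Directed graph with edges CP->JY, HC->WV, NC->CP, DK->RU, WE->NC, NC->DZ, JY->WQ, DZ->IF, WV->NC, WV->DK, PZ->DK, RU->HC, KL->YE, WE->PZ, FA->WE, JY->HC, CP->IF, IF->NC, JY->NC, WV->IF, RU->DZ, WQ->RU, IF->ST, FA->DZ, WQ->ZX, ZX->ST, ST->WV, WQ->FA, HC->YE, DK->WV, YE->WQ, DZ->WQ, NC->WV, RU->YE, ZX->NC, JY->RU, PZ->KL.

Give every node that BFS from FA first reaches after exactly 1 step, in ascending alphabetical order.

DZ, WE

Level 0: FA
Level 1: DZ, WE
Level 2: IF, NC, PZ, WQ
Level 3: CP, DK, KL, RU, ST, WV, ZX
Level 4: HC, JY, YE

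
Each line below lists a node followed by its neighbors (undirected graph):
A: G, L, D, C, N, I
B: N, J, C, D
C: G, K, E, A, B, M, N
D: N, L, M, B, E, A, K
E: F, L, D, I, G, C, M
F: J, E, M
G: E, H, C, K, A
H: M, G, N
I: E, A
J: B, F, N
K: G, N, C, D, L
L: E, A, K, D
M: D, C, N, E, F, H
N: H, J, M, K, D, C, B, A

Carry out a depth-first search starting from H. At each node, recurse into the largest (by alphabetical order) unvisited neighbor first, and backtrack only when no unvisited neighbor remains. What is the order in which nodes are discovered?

H, N, M, F, J, B, D, L, K, G, E, I, A, C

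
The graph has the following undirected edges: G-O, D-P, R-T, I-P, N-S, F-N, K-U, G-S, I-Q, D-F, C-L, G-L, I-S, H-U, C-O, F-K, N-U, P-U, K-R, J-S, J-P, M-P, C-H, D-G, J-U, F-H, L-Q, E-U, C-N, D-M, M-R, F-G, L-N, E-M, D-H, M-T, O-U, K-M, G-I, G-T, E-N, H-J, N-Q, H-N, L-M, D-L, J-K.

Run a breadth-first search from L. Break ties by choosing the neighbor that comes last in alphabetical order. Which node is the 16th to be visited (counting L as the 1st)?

P

Visit L; enqueue Q, N, M, G, D, C → queue [Q, N, M, G, D, C]
Visit Q; enqueue I → queue [N, M, G, D, C, I]
Visit N; enqueue U, S, H, F, E → queue [M, G, D, C, I, U, S, H, F, E]
Visit M; enqueue T, R, P, K → queue [G, D, C, I, U, S, H, F, E, T, R, P, K]
Visit G; enqueue O → queue [D, C, I, U, S, H, F, E, T, R, P, K, O]
Visit D → queue [C, I, U, S, H, F, E, T, R, P, K, O]
Visit C → queue [I, U, S, H, F, E, T, R, P, K, O]
Visit I → queue [U, S, H, F, E, T, R, P, K, O]
Visit U; enqueue J → queue [S, H, F, E, T, R, P, K, O, J]
Visit S → queue [H, F, E, T, R, P, K, O, J]
Visit H → queue [F, E, T, R, P, K, O, J]
Visit F → queue [E, T, R, P, K, O, J]
Visit E → queue [T, R, P, K, O, J]
Visit T → queue [R, P, K, O, J]
Visit R → queue [P, K, O, J]
Visit P → queue [K, O, J]
Visit K → queue [O, J]
Visit O → queue [J]
Visit J → queue []

Visit order: L, Q, N, M, G, D, C, I, U, S, H, F, E, T, R, P, K, O, J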